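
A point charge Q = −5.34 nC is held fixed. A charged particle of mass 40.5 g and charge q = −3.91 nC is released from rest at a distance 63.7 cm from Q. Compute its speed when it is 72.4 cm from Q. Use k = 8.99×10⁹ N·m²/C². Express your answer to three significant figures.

1.32×10⁻³ m/s

Only the electrostatic force acts, so mechanical energy is conserved: ½mv² = U₁ − U₂ = kQq(1/r₁ − 1/r₂).
U₁ − U₂ = (8.99×10⁹ N·m²/C²)(-5.34×10⁻⁹ C)(-3.91×10⁻⁹ C)(1/0.637 − 1/0.724) = 3.54×10⁻⁸ J.
v = √(2·3.54×10⁻⁸/0.0405) = 1.32×10⁻³ m/s.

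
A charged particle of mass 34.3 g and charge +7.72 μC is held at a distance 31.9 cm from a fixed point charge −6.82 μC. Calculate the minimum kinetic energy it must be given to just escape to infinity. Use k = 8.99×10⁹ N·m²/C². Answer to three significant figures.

To just escape, total mechanical energy must reach zero at infinity: ½mv²_min + U = 0, so ½mv²_min = −U = |kQq|/r.
|U| = |kQq|/r = (8.99×10⁹ N·m²/C²)(6.82×10⁻⁶)(7.72×10⁻⁶)/(0.319) = 1.48 J.

1.48 J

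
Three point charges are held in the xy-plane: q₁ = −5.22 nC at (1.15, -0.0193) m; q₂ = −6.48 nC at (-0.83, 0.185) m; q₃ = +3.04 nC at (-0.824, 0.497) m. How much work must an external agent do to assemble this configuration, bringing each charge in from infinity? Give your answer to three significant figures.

The work to assemble the configuration equals its total potential energy, U = Σ kqᵢqⱼ/rᵢⱼ over all pairs.
Pair separations: r₁₂ = 1.99 m, r₁₃ = 2.04 m, r₂₃ = 0.312 m.
U = (1.53×10⁻⁷) + (-6.99×10⁻⁸) + (-5.68×10⁻⁷) = -4.85×10⁻⁷ J.

-4.85×10⁻⁷ J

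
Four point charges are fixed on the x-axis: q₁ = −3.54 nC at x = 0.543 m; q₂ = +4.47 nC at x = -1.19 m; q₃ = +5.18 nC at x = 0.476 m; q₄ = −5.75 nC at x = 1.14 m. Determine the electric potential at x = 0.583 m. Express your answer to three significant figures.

-431 V

The total potential is the scalar sum of each charge's contribution, V = Σ kqᵢ/rᵢ.
Distances from the field point to each charge: r₁ = 0.0400 m, r₂ = 1.77 m, r₃ = 0.107 m, r₄ = 0.557 m.
V = k[(-3.54×10⁻⁹)/(0.0400) + (4.47×10⁻⁹)/(1.77) + (5.18×10⁻⁹)/(0.107) + (-5.75×10⁻⁹)/(0.557)] = -431 V.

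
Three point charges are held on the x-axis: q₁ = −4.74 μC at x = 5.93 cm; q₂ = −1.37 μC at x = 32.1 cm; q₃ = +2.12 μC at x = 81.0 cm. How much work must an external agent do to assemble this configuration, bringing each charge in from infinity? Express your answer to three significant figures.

The assembly work is the sum of pairwise potential energies, U = Σ_{i<j} kqᵢqⱼ/rᵢⱼ.
Pair separations: r₁₂ = 0.262 m, r₁₃ = 0.751 m, r₂₃ = 0.489 m.
U = (0.223) + (-0.120) + (-0.0534) = 0.0493 J.

0.0493 J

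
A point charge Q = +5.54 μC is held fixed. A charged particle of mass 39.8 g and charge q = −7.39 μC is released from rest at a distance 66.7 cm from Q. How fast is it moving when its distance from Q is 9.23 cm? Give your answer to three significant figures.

Only the electrostatic force acts, so mechanical energy is conserved: ½mv² = U₁ − U₂ = kQq(1/r₁ − 1/r₂).
U₁ − U₂ = (8.99×10⁹ N·m²/C²)(5.54×10⁻⁶ C)(-7.39×10⁻⁶ C)(1/0.667 − 1/0.0923) = 3.44 J.
v = √(2·3.44/0.0398) = 13.1 m/s.

13.1 m/s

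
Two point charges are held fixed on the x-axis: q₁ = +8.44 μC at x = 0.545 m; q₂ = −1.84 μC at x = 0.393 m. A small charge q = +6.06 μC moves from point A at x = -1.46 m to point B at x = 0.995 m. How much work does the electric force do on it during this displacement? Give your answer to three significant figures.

-0.680 J

The work done by the electric force is W_field = −ΔU = −q(V_B − V_A) = q(V_A − V_B).
At A: distances to the source charges are 2.00 m, 1.85 m; V_A = Σ kqᵢ/rᵢ = 2.89×10⁴ V.
At B: distances to the source charges are 0.450 m, 0.602 m; V_B = Σ kqᵢ/rᵢ = 1.41×10⁵ V.
ΔV = V_B − V_A = 1.12×10⁵ V.
W_field = −qΔV = −(6.06×10⁻⁶ C)(1.12×10⁵ V) = -0.680 J.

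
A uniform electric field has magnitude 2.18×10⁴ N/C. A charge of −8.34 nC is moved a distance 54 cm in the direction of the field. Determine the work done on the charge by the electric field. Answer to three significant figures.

The potential change for a displacement 54 cm in the direction of the field is ΔV = −Ed = -1.18×10⁴ V.
W_field = −qΔV = -9.82×10⁻⁵ J.

-9.82×10⁻⁵ J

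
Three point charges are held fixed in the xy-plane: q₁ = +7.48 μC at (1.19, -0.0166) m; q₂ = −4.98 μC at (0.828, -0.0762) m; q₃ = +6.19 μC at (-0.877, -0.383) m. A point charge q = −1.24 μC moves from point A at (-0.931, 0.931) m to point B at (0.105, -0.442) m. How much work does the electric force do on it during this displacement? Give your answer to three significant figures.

0.0122 J

The work done by the electric force is W_field = −ΔU = −q(V_B − V_A) = q(V_A − V_B).
At A: distances to the source charges are 2.32 m, 2.03 m, 1.32 m; V_A = Σ kqᵢ/rᵢ = 4.92×10⁴ V.
At B: distances to the source charges are 1.17 m, 0.810 m, 0.984 m; V_B = Σ kqᵢ/rᵢ = 5.90×10⁴ V.
ΔV = V_B − V_A = 9840 V.
W_field = −qΔV = −(-1.24×10⁻⁶ C)(9840 V) = 0.0122 J.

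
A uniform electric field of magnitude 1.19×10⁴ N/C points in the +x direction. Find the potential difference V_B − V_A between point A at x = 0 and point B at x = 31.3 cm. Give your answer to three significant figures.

In a uniform field, potential decreases in the direction of E: V_B − V_A = −E·Δx.
V_B − V_A = −(1.19×10⁴ V/m)(0.313 m) = -3720 V.

-3720 V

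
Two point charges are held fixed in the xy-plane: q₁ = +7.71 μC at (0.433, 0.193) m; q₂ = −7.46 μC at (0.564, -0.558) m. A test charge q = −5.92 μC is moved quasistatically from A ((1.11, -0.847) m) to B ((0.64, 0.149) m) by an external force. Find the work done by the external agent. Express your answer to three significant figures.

For quasistatic motion the external work equals the change in potential energy: W_ext = qΔV = q(V_B − V_A).
At A: distances to the source charges are 1.24 m, 0.618 m; V_A = Σ kqᵢ/rᵢ = -5.27×10⁴ V.
At B: distances to the source charges are 0.212 m, 0.711 m; V_B = Σ kqᵢ/rᵢ = 2.33×10⁵ V.
ΔV = V_B − V_A = 2.86×10⁵ V.
W_ext = qΔV = (-5.92×10⁻⁶ C)(2.86×10⁵ V) = -1.69 J.

-1.69 J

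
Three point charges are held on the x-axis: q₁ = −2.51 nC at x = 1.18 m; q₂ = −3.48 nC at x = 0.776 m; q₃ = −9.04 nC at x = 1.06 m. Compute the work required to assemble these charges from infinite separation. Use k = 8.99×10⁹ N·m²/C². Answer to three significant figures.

2.89×10⁻⁶ J

The assembly work is the sum of pairwise potential energies, U = Σ_{i<j} kqᵢqⱼ/rᵢⱼ.
Pair separations: r₁₂ = 0.404 m, r₁₃ = 0.120 m, r₂₃ = 0.284 m.
U = (1.94×10⁻⁷) + (1.70×10⁻⁶) + (9.96×10⁻⁷) = 2.89×10⁻⁶ J.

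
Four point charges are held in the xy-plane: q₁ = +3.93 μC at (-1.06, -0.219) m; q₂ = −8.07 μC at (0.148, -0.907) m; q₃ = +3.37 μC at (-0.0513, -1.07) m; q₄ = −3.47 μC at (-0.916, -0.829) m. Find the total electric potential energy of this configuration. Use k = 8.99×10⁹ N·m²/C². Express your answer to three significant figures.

The assembly work is the sum of pairwise potential energies, U = Σ_{i<j} kqᵢqⱼ/rᵢⱼ.
Pair separations: r₁₂ = 1.39 m, r₁₃ = 1.32 m, r₁₄ = 0.627 m, r₂₃ = 0.257 m, r₂₄ = 1.07 m, r₃₄ = 0.898 m.
Summing all 6 pair terms gives U = -1.14 J.

-1.14 J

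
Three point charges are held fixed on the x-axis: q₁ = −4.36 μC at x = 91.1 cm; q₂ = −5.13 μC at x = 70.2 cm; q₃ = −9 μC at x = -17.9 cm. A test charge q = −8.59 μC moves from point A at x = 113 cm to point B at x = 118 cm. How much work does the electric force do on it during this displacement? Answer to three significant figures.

0.402 J

The work done by the electric force is W_field = −ΔU = −q(V_B − V_A) = q(V_A − V_B).
At A: distances to the source charges are 0.219 m, 0.428 m, 1.31 m; V_A = Σ kqᵢ/rᵢ = -3.49×10⁵ V.
At B: distances to the source charges are 0.269 m, 0.478 m, 1.36 m; V_B = Σ kqᵢ/rᵢ = -3.02×10⁵ V.
ΔV = V_B − V_A = 4.68×10⁴ V.
W_field = −qΔV = −(-8.59×10⁻⁶ C)(4.68×10⁴ V) = 0.402 J.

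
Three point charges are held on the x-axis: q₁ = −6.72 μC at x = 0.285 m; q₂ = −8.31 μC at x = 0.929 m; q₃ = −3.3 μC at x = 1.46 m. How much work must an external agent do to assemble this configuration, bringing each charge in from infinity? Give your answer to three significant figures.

The work to assemble the configuration equals its total potential energy, U = Σ kqᵢqⱼ/rᵢⱼ over all pairs.
Pair separations: r₁₂ = 0.644 m, r₁₃ = 1.18 m, r₂₃ = 0.531 m.
U = (0.780) + (0.170) + (0.464) = 1.41 J.

1.41 J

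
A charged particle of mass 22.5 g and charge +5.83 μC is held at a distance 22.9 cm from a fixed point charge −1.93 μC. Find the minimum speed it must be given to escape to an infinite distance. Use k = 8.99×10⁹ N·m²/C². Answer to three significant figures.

6.27 m/s

To just escape, total mechanical energy must reach zero at infinity: ½mv²_min + U = 0, so ½mv²_min = −U = |kQq|/r.
|U| = |kQq|/r = (8.99×10⁹ N·m²/C²)(1.93×10⁻⁶)(5.83×10⁻⁶)/(0.229) = 0.442 J.
v_min = √(2|U|/m) = √(2·0.442/0.0225) = 6.27 m/s.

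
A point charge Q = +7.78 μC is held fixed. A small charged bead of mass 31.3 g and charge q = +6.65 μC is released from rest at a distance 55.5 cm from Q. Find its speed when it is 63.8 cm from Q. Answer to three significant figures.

2.64 m/s

Only the electrostatic force acts, so mechanical energy is conserved: ½mv² = U₁ − U₂ = kQq(1/r₁ − 1/r₂).
U₁ − U₂ = (8.99×10⁹ N·m²/C²)(7.78×10⁻⁶ C)(6.65×10⁻⁶ C)(1/0.555 − 1/0.638) = 0.109 J.
v = √(2·0.109/0.0313) = 2.64 m/s.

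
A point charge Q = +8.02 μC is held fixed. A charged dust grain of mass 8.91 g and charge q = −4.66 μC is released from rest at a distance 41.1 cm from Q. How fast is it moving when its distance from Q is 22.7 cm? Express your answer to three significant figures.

12.2 m/s

Only the electrostatic force acts, so mechanical energy is conserved: ½mv² = U₁ − U₂ = kQq(1/r₁ − 1/r₂).
U₁ − U₂ = (8.99×10⁹ N·m²/C²)(8.02×10⁻⁶ C)(-4.66×10⁻⁶ C)(1/0.411 − 1/0.227) = 0.663 J.
v = √(2·0.663/8.91×10⁻³) = 12.2 m/s.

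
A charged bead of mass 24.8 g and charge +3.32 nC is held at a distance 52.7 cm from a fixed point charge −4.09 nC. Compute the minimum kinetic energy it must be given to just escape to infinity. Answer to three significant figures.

To just escape, total mechanical energy must reach zero at infinity: ½mv²_min + U = 0, so ½mv²_min = −U = |kQq|/r.
|U| = |kQq|/r = (8.99×10⁹ N·m²/C²)(4.09×10⁻⁹)(3.32×10⁻⁹)/(0.527) = 2.32×10⁻⁷ J.

2.32×10⁻⁷ J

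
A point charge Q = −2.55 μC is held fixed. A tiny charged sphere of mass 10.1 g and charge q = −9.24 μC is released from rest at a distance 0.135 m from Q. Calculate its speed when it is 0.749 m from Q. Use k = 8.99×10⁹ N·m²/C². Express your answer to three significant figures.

Only the electrostatic force acts, so mechanical energy is conserved: ½mv² = U₁ − U₂ = kQq(1/r₁ − 1/r₂).
U₁ − U₂ = (8.99×10⁹ N·m²/C²)(-2.55×10⁻⁶ C)(-9.24×10⁻⁶ C)(1/0.135 − 1/0.749) = 1.29 J.
v = √(2·1.29/0.0101) = 16.0 m/s.

16.0 m/s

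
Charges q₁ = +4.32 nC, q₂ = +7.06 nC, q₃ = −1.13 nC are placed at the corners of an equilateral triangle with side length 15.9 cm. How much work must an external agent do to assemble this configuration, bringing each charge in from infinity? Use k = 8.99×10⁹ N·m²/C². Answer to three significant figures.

The work to assemble the configuration equals its total potential energy, U = Σ kqᵢqⱼ/rᵢⱼ over all pairs.
All three pair separations equal the side length, 0.159 m.
U = (1.72×10⁻⁶) + (-2.76×10⁻⁷) + (-4.51×10⁻⁷) = 9.97×10⁻⁷ J.

9.97×10⁻⁷ J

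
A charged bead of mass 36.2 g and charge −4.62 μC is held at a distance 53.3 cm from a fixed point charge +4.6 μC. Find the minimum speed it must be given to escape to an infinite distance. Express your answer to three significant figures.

To just escape, total mechanical energy must reach zero at infinity: ½mv²_min + U = 0, so ½mv²_min = −U = |kQq|/r.
|U| = |kQq|/r = (8.99×10⁹ N·m²/C²)(4.60×10⁻⁶)(4.62×10⁻⁶)/(0.533) = 0.358 J.
v_min = √(2|U|/m) = √(2·0.358/0.0362) = 4.45 m/s.

4.45 m/s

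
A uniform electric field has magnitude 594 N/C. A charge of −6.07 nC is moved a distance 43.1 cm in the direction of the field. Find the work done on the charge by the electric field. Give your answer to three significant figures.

-1.55×10⁻⁶ J

The potential change for a displacement 43.1 cm in the direction of the field is ΔV = −Ed = -256 V.
W_field = −qΔV = -1.55×10⁻⁶ J.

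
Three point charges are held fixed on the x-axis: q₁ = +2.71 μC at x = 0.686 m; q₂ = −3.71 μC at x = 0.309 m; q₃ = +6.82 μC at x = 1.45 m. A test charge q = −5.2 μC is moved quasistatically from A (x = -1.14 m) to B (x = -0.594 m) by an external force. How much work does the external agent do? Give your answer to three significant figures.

For quasistatic motion the external work equals the change in potential energy: W_ext = qΔV = q(V_B − V_A).
At A: distances to the source charges are 1.83 m, 1.45 m, 2.59 m; V_A = Σ kqᵢ/rᵢ = 1.40×10⁴ V.
At B: distances to the source charges are 1.28 m, 0.903 m, 2.04 m; V_B = Σ kqᵢ/rᵢ = 1.21×10⁴ V.
ΔV = V_B − V_A = -1900 V.
W_ext = qΔV = (-5.20×10⁻⁶ C)(-1900 V) = 9.90×10⁻³ J.

9.90×10⁻³ J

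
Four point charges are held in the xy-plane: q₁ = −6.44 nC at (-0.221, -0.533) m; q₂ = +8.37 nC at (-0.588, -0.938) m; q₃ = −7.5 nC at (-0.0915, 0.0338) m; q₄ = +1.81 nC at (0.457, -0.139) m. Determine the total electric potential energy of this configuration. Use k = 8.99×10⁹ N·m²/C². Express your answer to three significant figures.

The work to assemble the configuration equals its total potential energy, U = Σ kqᵢqⱼ/rᵢⱼ over all pairs.
Pair separations: r₁₂ = 0.547 m, r₁₃ = 0.581 m, r₁₄ = 0.784 m, r₂₃ = 1.09 m, r₂₄ = 1.32 m, r₃₄ = 0.575 m.
Summing all 6 pair terms gives U = -8.99×10⁻⁷ J.

-8.99×10⁻⁷ J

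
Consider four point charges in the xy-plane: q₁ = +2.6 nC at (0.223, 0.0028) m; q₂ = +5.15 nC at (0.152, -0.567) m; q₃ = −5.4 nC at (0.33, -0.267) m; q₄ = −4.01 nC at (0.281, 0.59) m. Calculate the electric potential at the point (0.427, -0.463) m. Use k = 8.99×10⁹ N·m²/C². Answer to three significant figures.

-52.5 V

Electric potential is a scalar, so the contributions from each charge add algebraically: V = Σ kqᵢ/rᵢ.
Distances from the field point to each charge: r₁ = 0.509 m, r₂ = 0.294 m, r₃ = 0.219 m, r₄ = 1.06 m.
V = k[(2.60×10⁻⁹)/(0.509) + (5.15×10⁻⁹)/(0.294) + (-5.40×10⁻⁹)/(0.219) + (-4.01×10⁻⁹)/(1.06)] = -52.5 V.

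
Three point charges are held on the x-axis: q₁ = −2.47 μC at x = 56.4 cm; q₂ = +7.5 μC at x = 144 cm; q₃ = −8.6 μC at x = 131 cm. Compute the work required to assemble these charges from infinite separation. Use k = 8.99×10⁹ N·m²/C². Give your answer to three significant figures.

The assembly work is the sum of pairwise potential energies, U = Σ_{i<j} kqᵢqⱼ/rᵢⱼ.
Pair separations: r₁₂ = 0.876 m, r₁₃ = 0.746 m, r₂₃ = 0.130 m.
U = (-0.190) + (0.256) + (-4.46) = -4.39 J.

-4.39 J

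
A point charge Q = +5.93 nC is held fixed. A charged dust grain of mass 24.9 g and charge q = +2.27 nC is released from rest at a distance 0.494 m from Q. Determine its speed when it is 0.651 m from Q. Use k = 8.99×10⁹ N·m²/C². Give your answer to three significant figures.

Only the electrostatic force acts, so mechanical energy is conserved: ½mv² = U₁ − U₂ = kQq(1/r₁ − 1/r₂).
U₁ − U₂ = (8.99×10⁹ N·m²/C²)(5.93×10⁻⁹ C)(2.27×10⁻⁹ C)(1/0.494 − 1/0.651) = 5.91×10⁻⁸ J.
v = √(2·5.91×10⁻⁸/0.0249) = 2.18×10⁻³ m/s.

2.18×10⁻³ m/s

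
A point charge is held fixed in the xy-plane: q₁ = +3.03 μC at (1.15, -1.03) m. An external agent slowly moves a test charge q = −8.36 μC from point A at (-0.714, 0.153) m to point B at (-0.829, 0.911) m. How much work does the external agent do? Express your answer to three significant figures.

0.0210 J

For quasistatic motion the external work equals the change in potential energy: W_ext = qΔV = q(V_B − V_A).
At A: distance to the source charge is 2.21 m; V_A = kq₁/r = 1.23×10⁴ V.
At B: distance to the source charge is 2.77 m; V_B = kq₁/r = 9830 V.
ΔV = V_B − V_A = -2510 V.
W_ext = qΔV = (-8.36×10⁻⁶ C)(-2510 V) = 0.0210 J.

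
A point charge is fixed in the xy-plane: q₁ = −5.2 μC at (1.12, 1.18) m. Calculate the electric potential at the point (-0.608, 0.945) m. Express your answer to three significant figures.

Electric potential is a scalar, so the contributions from each charge add algebraically: V = Σ kqᵢ/rᵢ.
Distances from the field point to each charge: r₁ = 1.74 m.
V = k[(-5.20×10⁻⁶)/(1.74)] = -2.68×10⁴ V.

-2.68×10⁴ V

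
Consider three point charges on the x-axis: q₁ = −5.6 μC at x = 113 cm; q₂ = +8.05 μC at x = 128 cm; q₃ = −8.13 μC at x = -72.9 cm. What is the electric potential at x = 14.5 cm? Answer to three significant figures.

-7.10×10⁴ V

The total potential is the scalar sum of each charge's contribution, V = Σ kqᵢ/rᵢ.
Distances from the field point to each charge: r₁ = 0.985 m, r₂ = 1.14 m, r₃ = 0.874 m.
V = k[(-5.60×10⁻⁶)/(0.985) + (8.05×10⁻⁶)/(1.14) + (-8.13×10⁻⁶)/(0.874)] = -7.10×10⁴ V.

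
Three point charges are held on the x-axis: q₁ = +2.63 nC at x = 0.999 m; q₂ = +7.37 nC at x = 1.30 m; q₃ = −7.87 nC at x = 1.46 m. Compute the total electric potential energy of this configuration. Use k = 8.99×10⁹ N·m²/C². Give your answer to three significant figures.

-3.08×10⁻⁶ J

The work to assemble the configuration equals its total potential energy, U = Σ kqᵢqⱼ/rᵢⱼ over all pairs.
Pair separations: r₁₂ = 0.301 m, r₁₃ = 0.461 m, r₂₃ = 0.160 m.
U = (5.79×10⁻⁷) + (-4.04×10⁻⁷) + (-3.26×10⁻⁶) = -3.08×10⁻⁶ J.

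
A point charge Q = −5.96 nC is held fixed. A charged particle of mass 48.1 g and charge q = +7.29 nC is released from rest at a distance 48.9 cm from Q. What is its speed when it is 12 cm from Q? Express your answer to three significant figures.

0.0101 m/s

Only the electrostatic force acts, so mechanical energy is conserved: ½mv² = U₁ − U₂ = kQq(1/r₁ − 1/r₂).
U₁ − U₂ = (8.99×10⁹ N·m²/C²)(-5.96×10⁻⁹ C)(7.29×10⁻⁹ C)(1/0.489 − 1/0.120) = 2.46×10⁻⁶ J.
v = √(2·2.46×10⁻⁶/0.0481) = 0.0101 m/s.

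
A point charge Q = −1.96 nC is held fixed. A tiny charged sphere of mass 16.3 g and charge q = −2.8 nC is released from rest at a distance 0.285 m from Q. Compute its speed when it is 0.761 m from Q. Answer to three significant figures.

Only the electrostatic force acts, so mechanical energy is conserved: ½mv² = U₁ − U₂ = kQq(1/r₁ − 1/r₂).
U₁ − U₂ = (8.99×10⁹ N·m²/C²)(-1.96×10⁻⁹ C)(-2.80×10⁻⁹ C)(1/0.285 − 1/0.761) = 1.08×10⁻⁷ J.
v = √(2·1.08×10⁻⁷/0.0163) = 3.64×10⁻³ m/s.

3.64×10⁻³ m/s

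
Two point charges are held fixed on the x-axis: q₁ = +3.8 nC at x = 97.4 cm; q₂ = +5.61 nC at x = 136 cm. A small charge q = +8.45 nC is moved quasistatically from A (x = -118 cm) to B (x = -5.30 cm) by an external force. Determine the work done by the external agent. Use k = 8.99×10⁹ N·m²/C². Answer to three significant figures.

2.81×10⁻⁷ J

For quasistatic motion the external work equals the change in potential energy: W_ext = qΔV = q(V_B − V_A).
At A: distances to the source charges are 2.15 m, 2.54 m; V_A = Σ kqᵢ/rᵢ = 35.7 V.
At B: distances to the source charges are 1.03 m, 1.41 m; V_B = Σ kqᵢ/rᵢ = 69.0 V.
ΔV = V_B − V_A = 33.2 V.
W_ext = qΔV = (8.45×10⁻⁹ C)(33.2 V) = 2.81×10⁻⁷ J.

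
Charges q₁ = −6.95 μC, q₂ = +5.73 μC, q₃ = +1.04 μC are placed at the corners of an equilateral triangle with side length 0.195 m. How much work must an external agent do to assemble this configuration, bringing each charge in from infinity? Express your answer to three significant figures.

The work to assemble the configuration equals its total potential energy, U = Σ kqᵢqⱼ/rᵢⱼ over all pairs.
All three pair separations equal the side length, 0.195 m.
U = (-1.84) + (-0.333) + (0.275) = -1.89 J.

-1.89 J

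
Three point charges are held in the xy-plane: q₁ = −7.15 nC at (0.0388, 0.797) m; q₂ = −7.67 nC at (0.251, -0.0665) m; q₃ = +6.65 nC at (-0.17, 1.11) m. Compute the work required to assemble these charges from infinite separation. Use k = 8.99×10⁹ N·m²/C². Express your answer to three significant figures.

-9.49×10⁻⁷ J

The assembly work is the sum of pairwise potential energies, U = Σ_{i<j} kqᵢqⱼ/rᵢⱼ.
Pair separations: r₁₂ = 0.889 m, r₁₃ = 0.376 m, r₂₃ = 1.25 m.
U = (5.54×10⁻⁷) + (-1.14×10⁻⁶) + (-3.67×10⁻⁷) = -9.49×10⁻⁷ J.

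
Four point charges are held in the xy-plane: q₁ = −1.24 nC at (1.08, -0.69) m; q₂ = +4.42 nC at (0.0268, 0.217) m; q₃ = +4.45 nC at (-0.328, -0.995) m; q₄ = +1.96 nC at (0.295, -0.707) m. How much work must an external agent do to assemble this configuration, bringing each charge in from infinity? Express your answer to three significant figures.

2.37×10⁻⁷ J

The work to assemble the configuration equals its total potential energy, U = Σ kqᵢqⱼ/rᵢⱼ over all pairs.
Pair separations: r₁₂ = 1.39 m, r₁₃ = 1.44 m, r₁₄ = 0.785 m, r₂₃ = 1.26 m, r₂₄ = 0.962 m, r₃₄ = 0.686 m.
Summing all 6 pair terms gives U = 2.37×10⁻⁷ J.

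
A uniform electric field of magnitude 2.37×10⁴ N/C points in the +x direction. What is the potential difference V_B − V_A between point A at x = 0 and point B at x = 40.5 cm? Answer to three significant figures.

-9600 V

In a uniform field, potential decreases in the direction of E: V_B − V_A = −E·Δx.
V_B − V_A = −(2.37×10⁴ V/m)(0.405 m) = -9600 V.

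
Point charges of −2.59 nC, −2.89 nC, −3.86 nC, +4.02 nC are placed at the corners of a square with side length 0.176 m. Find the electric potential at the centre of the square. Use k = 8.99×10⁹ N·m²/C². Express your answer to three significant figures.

-384 V

The total potential is the scalar sum of each charge's contribution, V = Σ kqᵢ/rᵢ.
The distance from each corner to the centre is a√2/2 = 0.124 m.
V = k[(-2.59×10⁻⁹)/(0.124) + (-2.89×10⁻⁹)/(0.124) + (-3.86×10⁻⁹)/(0.124) + (4.02×10⁻⁹)/(0.124)] = -384 V.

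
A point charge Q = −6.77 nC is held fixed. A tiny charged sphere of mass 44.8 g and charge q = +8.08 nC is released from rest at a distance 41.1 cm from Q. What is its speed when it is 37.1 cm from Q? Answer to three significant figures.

Only the electrostatic force acts, so mechanical energy is conserved: ½mv² = U₁ − U₂ = kQq(1/r₁ − 1/r₂).
U₁ − U₂ = (8.99×10⁹ N·m²/C²)(-6.77×10⁻⁹ C)(8.08×10⁻⁹ C)(1/0.411 − 1/0.371) = 1.29×10⁻⁷ J.
v = √(2·1.29×10⁻⁷/0.0448) = 2.40×10⁻³ m/s.

2.40×10⁻³ m/s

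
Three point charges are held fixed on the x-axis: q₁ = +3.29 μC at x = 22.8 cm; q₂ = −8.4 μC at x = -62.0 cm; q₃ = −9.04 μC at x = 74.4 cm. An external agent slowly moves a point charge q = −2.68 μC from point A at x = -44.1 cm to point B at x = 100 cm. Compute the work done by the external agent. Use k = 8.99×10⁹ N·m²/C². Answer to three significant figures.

For quasistatic motion the external work equals the change in potential energy: W_ext = qΔV = q(V_B − V_A).
At A: distances to the source charges are 0.669 m, 0.179 m, 1.19 m; V_A = Σ kqᵢ/rᵢ = -4.46×10⁵ V.
At B: distances to the source charges are 0.772 m, 1.62 m, 0.256 m; V_B = Σ kqᵢ/rᵢ = -3.26×10⁵ V.
ΔV = V_B − V_A = 1.20×10⁵ V.
W_ext = qΔV = (-2.68×10⁻⁶ C)(1.20×10⁵ V) = -0.323 J.

-0.323 J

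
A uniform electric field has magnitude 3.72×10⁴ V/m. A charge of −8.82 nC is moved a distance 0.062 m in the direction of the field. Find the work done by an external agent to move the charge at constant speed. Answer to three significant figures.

2.03×10⁻⁵ J

The potential change for a displacement 0.062 m in the direction of the field is ΔV = −Ed = -2310 V.
W_ext = qΔV = 2.03×10⁻⁵ J.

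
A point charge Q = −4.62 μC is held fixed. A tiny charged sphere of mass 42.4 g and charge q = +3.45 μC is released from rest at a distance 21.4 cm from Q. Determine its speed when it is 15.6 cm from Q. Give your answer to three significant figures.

3.43 m/s

Only the electrostatic force acts, so mechanical energy is conserved: ½mv² = U₁ − U₂ = kQq(1/r₁ − 1/r₂).
U₁ − U₂ = (8.99×10⁹ N·m²/C²)(-4.62×10⁻⁶ C)(3.45×10⁻⁶ C)(1/0.214 − 1/0.156) = 0.249 J.
v = √(2·0.249/0.0424) = 3.43 m/s.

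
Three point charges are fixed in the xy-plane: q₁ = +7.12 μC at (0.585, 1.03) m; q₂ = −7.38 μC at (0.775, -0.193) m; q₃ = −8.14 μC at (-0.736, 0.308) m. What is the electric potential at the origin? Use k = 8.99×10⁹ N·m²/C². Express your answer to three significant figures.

-1.21×10⁵ V

The total potential is the scalar sum of each charge's contribution, V = Σ kqᵢ/rᵢ.
Distances from the field point to each charge: r₁ = 1.18 m, r₂ = 0.799 m, r₃ = 0.798 m.
V = k[(7.12×10⁻⁶)/(1.18) + (-7.38×10⁻⁶)/(0.799) + (-8.14×10⁻⁶)/(0.798)] = -1.21×10⁵ V.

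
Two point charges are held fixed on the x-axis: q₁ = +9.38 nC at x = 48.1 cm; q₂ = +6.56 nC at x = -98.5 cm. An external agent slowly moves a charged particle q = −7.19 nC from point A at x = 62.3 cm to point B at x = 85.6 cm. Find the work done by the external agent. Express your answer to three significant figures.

For quasistatic motion the external work equals the change in potential energy: W_ext = qΔV = q(V_B − V_A).
At A: distances to the source charges are 0.142 m, 1.61 m; V_A = Σ kqᵢ/rᵢ = 631 V.
At B: distances to the source charges are 0.375 m, 1.84 m; V_B = Σ kqᵢ/rᵢ = 257 V.
ΔV = V_B − V_A = -374 V.
W_ext = qΔV = (-7.19×10⁻⁹ C)(-374 V) = 2.69×10⁻⁶ J.

2.69×10⁻⁶ J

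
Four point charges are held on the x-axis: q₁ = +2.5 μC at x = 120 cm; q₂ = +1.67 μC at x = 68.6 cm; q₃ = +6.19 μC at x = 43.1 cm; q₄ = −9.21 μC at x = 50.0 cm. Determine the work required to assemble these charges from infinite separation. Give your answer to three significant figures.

-7.85 J

The assembly work is the sum of pairwise potential energies, U = Σ_{i<j} kqᵢqⱼ/rᵢⱼ.
Pair separations: r₁₂ = 0.514 m, r₁₃ = 0.769 m, r₁₄ = 0.700 m, r₂₃ = 0.255 m, r₂₄ = 0.186 m, r₃₄ = 0.0690 m.
Summing all 6 pair terms gives U = -7.85 J.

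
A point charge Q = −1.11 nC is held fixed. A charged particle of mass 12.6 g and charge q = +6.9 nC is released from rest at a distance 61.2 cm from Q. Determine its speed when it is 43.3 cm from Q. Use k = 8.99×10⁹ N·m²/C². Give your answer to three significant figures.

2.72×10⁻³ m/s

Only the electrostatic force acts, so mechanical energy is conserved: ½mv² = U₁ − U₂ = kQq(1/r₁ − 1/r₂).
U₁ − U₂ = (8.99×10⁹ N·m²/C²)(-1.11×10⁻⁹ C)(6.90×10⁻⁹ C)(1/0.612 − 1/0.433) = 4.65×10⁻⁸ J.
v = √(2·4.65×10⁻⁸/0.0126) = 2.72×10⁻³ m/s.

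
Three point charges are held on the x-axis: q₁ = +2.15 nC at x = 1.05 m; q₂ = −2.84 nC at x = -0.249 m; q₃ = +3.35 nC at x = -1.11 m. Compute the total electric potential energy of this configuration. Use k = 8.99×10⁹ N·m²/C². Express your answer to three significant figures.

-1.12×10⁻⁷ J

The assembly work is the sum of pairwise potential energies, U = Σ_{i<j} kqᵢqⱼ/rᵢⱼ.
Pair separations: r₁₂ = 1.30 m, r₁₃ = 2.16 m, r₂₃ = 0.861 m.
U = (-4.23×10⁻⁸) + (3.00×10⁻⁸) + (-9.93×10⁻⁸) = -1.12×10⁻⁷ J.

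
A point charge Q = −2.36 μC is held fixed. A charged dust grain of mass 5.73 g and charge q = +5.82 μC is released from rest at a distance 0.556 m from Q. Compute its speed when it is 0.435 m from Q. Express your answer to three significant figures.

Only the electrostatic force acts, so mechanical energy is conserved: ½mv² = U₁ − U₂ = kQq(1/r₁ − 1/r₂).
U₁ − U₂ = (8.99×10⁹ N·m²/C²)(-2.36×10⁻⁶ C)(5.82×10⁻⁶ C)(1/0.556 − 1/0.435) = 0.0618 J.
v = √(2·0.0618/5.73×10⁻³) = 4.64 m/s.

4.64 m/s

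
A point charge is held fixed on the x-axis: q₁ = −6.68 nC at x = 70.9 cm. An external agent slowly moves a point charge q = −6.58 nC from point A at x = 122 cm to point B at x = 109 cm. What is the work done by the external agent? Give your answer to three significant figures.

2.64×10⁻⁷ J

For quasistatic motion the external work equals the change in potential energy: W_ext = qΔV = q(V_B − V_A).
At A: distance to the source charge is 0.511 m; V_A = kq₁/r = -118 V.
At B: distance to the source charge is 0.381 m; V_B = kq₁/r = -158 V.
ΔV = V_B − V_A = -40.1 V.
W_ext = qΔV = (-6.58×10⁻⁹ C)(-40.1 V) = 2.64×10⁻⁷ J.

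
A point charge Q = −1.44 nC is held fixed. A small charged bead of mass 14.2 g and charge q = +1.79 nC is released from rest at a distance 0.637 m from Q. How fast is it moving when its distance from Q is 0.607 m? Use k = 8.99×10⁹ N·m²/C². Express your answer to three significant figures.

Only the electrostatic force acts, so mechanical energy is conserved: ½mv² = U₁ − U₂ = kQq(1/r₁ − 1/r₂).
U₁ − U₂ = (8.99×10⁹ N·m²/C²)(-1.44×10⁻⁹ C)(1.79×10⁻⁹ C)(1/0.637 − 1/0.607) = 1.80×10⁻⁹ J.
v = √(2·1.80×10⁻⁹/0.0142) = 5.03×10⁻⁴ m/s.

5.03×10⁻⁴ m/s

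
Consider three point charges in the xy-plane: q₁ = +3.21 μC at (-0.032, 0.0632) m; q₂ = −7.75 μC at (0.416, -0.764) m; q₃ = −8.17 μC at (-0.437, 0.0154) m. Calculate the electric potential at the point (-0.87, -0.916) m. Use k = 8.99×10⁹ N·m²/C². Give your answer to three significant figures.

The total potential is the scalar sum of each charge's contribution, V = Σ kqᵢ/rᵢ.
Distances from the field point to each charge: r₁ = 1.29 m, r₂ = 1.29 m, r₃ = 1.03 m.
V = k[(3.21×10⁻⁶)/(1.29) + (-7.75×10⁻⁶)/(1.29) + (-8.17×10⁻⁶)/(1.03)] = -1.03×10⁵ V.

-1.03×10⁵ V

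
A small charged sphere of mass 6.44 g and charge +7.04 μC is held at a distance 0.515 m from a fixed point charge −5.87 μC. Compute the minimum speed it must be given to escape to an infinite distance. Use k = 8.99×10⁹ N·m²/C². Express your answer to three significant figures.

To just escape, total mechanical energy must reach zero at infinity: ½mv²_min + U = 0, so ½mv²_min = −U = |kQq|/r.
|U| = |kQq|/r = (8.99×10⁹ N·m²/C²)(5.87×10⁻⁶)(7.04×10⁻⁶)/(0.515) = 0.721 J.
v_min = √(2|U|/m) = √(2·0.721/6.44×10⁻³) = 15.0 m/s.

15.0 m/s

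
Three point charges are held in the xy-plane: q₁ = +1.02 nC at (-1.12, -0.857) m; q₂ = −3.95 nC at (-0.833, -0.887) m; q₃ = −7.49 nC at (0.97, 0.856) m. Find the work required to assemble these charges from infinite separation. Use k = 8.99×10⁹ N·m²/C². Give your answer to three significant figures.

The assembly work is the sum of pairwise potential energies, U = Σ_{i<j} kqᵢqⱼ/rᵢⱼ.
Pair separations: r₁₂ = 0.289 m, r₁₃ = 2.70 m, r₂₃ = 2.51 m.
U = (-1.26×10⁻⁷) + (-2.54×10⁻⁸) + (1.06×10⁻⁷) = -4.49×10⁻⁸ J.

-4.49×10⁻⁸ J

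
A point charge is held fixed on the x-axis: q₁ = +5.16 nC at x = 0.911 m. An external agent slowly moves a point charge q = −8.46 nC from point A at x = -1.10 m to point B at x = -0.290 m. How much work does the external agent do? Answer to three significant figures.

-1.32×10⁻⁷ J

For quasistatic motion the external work equals the change in potential energy: W_ext = qΔV = q(V_B − V_A).
At A: distance to the source charge is 2.01 m; V_A = kq₁/r = 23.1 V.
At B: distance to the source charge is 1.20 m; V_B = kq₁/r = 38.6 V.
ΔV = V_B − V_A = 15.6 V.
W_ext = qΔV = (-8.46×10⁻⁹ C)(15.6 V) = -1.32×10⁻⁷ J.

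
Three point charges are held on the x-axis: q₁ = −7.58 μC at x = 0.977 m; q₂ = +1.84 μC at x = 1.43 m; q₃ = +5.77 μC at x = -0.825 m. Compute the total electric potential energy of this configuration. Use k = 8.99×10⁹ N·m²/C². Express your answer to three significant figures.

The work to assemble the configuration equals its total potential energy, U = Σ kqᵢqⱼ/rᵢⱼ over all pairs.
Pair separations: r₁₂ = 0.453 m, r₁₃ = 1.80 m, r₂₃ = 2.25 m.
U = (-0.277) + (-0.218) + (0.0423) = -0.453 J.

-0.453 J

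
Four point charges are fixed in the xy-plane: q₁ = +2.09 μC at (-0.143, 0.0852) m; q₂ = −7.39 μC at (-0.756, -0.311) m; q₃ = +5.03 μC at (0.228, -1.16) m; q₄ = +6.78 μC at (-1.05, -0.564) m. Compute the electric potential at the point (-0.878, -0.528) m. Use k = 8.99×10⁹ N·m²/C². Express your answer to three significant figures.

The total potential is the scalar sum of each charge's contribution, V = Σ kqᵢ/rᵢ.
Distances from the field point to each charge: r₁ = 0.957 m, r₂ = 0.249 m, r₃ = 1.27 m, r₄ = 0.176 m.
V = k[(2.09×10⁻⁶)/(0.957) + (-7.39×10⁻⁶)/(0.249) + (5.03×10⁻⁶)/(1.27) + (6.78×10⁻⁶)/(0.176)] = 1.35×10⁵ V.

1.35×10⁵ V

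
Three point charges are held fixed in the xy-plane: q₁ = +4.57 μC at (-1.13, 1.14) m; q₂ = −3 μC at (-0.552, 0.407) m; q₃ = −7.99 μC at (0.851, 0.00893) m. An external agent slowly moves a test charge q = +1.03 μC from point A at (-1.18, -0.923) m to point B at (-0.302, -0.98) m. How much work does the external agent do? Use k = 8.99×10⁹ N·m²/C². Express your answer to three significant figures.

For quasistatic motion the external work equals the change in potential energy: W_ext = qΔV = q(V_B − V_A).
At A: distances to the source charges are 2.06 m, 1.47 m, 2.23 m; V_A = Σ kqᵢ/rᵢ = -3.06×10⁴ V.
At B: distances to the source charges are 2.28 m, 1.41 m, 1.52 m; V_B = Σ kqᵢ/rᵢ = -4.84×10⁴ V.
ΔV = V_B − V_A = -1.78×10⁴ V.
W_ext = qΔV = (1.03×10⁻⁶ C)(-1.78×10⁴ V) = -0.0183 J.

-0.0183 J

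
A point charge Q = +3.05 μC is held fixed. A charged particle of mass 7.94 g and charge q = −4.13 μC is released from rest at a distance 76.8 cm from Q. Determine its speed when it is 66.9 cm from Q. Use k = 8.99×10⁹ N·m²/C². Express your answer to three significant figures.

2.34 m/s

Only the electrostatic force acts, so mechanical energy is conserved: ½mv² = U₁ − U₂ = kQq(1/r₁ − 1/r₂).
U₁ − U₂ = (8.99×10⁹ N·m²/C²)(3.05×10⁻⁶ C)(-4.13×10⁻⁶ C)(1/0.768 − 1/0.669) = 0.0218 J.
v = √(2·0.0218/7.94×10⁻³) = 2.34 m/s.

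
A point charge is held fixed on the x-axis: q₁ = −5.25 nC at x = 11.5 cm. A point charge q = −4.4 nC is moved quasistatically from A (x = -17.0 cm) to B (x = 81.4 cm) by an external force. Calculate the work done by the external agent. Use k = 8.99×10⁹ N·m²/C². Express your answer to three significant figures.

For quasistatic motion the external work equals the change in potential energy: W_ext = qΔV = q(V_B − V_A).
At A: distance to the source charge is 0.285 m; V_A = kq₁/r = -166 V.
At B: distance to the source charge is 0.699 m; V_B = kq₁/r = -67.5 V.
ΔV = V_B − V_A = 98.1 V.
W_ext = qΔV = (-4.40×10⁻⁹ C)(98.1 V) = -4.32×10⁻⁷ J.

-4.32×10⁻⁷ J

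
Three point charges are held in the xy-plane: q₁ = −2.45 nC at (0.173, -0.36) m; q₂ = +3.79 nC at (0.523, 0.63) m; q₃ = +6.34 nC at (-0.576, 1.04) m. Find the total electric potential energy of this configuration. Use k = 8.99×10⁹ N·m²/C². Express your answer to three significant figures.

1.67×10⁻⁸ J

The assembly work is the sum of pairwise potential energies, U = Σ_{i<j} kqᵢqⱼ/rᵢⱼ.
Pair separations: r₁₂ = 1.05 m, r₁₃ = 1.59 m, r₂₃ = 1.17 m.
U = (-7.95×10⁻⁸) + (-8.79×10⁻⁸) + (1.84×10⁻⁷) = 1.67×10⁻⁸ J.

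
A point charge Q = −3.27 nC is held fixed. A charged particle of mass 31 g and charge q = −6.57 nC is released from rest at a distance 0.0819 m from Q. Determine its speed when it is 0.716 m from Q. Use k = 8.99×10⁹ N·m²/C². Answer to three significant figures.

Only the electrostatic force acts, so mechanical energy is conserved: ½mv² = U₁ − U₂ = kQq(1/r₁ − 1/r₂).
U₁ − U₂ = (8.99×10⁹ N·m²/C²)(-3.27×10⁻⁹ C)(-6.57×10⁻⁹ C)(1/0.0819 − 1/0.716) = 2.09×10⁻⁶ J.
v = √(2·2.09×10⁻⁶/0.0310) = 0.0116 m/s.

0.0116 m/s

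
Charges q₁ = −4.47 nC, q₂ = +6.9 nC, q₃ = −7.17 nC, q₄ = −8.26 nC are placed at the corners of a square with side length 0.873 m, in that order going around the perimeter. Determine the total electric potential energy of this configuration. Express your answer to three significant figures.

-1.86×10⁻⁸ J

The work to assemble the configuration equals its total potential energy, U = Σ kqᵢqⱼ/rᵢⱼ over all pairs.
The four side pairs have separation 0.873 m and the two diagonal pairs 1.23 m.
Summing all 6 pair terms gives U = -1.86×10⁻⁸ J.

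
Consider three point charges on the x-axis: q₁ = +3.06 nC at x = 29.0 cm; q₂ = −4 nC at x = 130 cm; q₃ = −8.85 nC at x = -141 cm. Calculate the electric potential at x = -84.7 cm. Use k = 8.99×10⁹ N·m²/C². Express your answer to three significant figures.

-134 V

The total potential is the scalar sum of each charge's contribution, V = Σ kqᵢ/rᵢ.
Distances from the field point to each charge: r₁ = 1.14 m, r₂ = 2.15 m, r₃ = 0.563 m.
V = k[(3.06×10⁻⁹)/(1.14) + (-4.00×10⁻⁹)/(2.15) + (-8.85×10⁻⁹)/(0.563)] = -134 V.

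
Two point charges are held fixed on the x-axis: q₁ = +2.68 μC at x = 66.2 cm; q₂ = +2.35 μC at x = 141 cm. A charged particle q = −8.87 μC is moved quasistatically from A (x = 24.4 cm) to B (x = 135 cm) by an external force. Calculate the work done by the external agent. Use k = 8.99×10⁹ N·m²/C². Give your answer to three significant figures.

For quasistatic motion the external work equals the change in potential energy: W_ext = qΔV = q(V_B − V_A).
At A: distances to the source charges are 0.418 m, 1.17 m; V_A = Σ kqᵢ/rᵢ = 7.58×10⁴ V.
At B: distances to the source charges are 0.688 m, 0.0600 m; V_B = Σ kqᵢ/rᵢ = 3.87×10⁵ V.
ΔV = V_B − V_A = 3.11×10⁵ V.
W_ext = qΔV = (-8.87×10⁻⁶ C)(3.11×10⁵ V) = -2.76 J.

-2.76 J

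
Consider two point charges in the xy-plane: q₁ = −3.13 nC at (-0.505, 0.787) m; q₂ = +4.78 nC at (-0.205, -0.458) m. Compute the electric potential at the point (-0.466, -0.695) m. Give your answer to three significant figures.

103 V

The total potential is the scalar sum of each charge's contribution, V = Σ kqᵢ/rᵢ.
Distances from the field point to each charge: r₁ = 1.48 m, r₂ = 0.353 m.
V = k[(-3.13×10⁻⁹)/(1.48) + (4.78×10⁻⁹)/(0.353)] = 103 V.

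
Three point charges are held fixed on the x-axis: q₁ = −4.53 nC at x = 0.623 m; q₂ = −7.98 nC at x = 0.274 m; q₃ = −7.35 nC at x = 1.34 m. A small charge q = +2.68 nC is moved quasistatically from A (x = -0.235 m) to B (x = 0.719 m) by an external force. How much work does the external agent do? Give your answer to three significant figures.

For quasistatic motion the external work equals the change in potential energy: W_ext = qΔV = q(V_B − V_A).
At A: distances to the source charges are 0.858 m, 0.509 m, 1.58 m; V_A = Σ kqᵢ/rᵢ = -230 V.
At B: distances to the source charges are 0.0960 m, 0.445 m, 0.621 m; V_B = Σ kqᵢ/rᵢ = -692 V.
ΔV = V_B − V_A = -461 V.
W_ext = qΔV = (2.68×10⁻⁹ C)(-461 V) = -1.24×10⁻⁶ J.

-1.24×10⁻⁶ J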